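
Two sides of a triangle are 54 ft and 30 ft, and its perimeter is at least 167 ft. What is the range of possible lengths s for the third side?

83 ≤ s < 84

Triangle inequality alone gives 24 < s < 84.
The perimeter condition gives s ≥ 167 − 54 − 30 = 83.
Intersecting the two: 83 ≤ s < 84.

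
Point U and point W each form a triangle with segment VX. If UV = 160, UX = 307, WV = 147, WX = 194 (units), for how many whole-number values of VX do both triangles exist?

193

From triangle UVX: 147 < VX < 467.
From triangle WVX: 47 < VX < 341.
Intersection: 147 < VX < 341, so integers 148 through 340: 193 values.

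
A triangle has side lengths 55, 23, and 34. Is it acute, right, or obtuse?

Compare the square of the longest side to the sum of squares of the other two: 23² + 34² = 1685 < 3025 = 55².

obtuse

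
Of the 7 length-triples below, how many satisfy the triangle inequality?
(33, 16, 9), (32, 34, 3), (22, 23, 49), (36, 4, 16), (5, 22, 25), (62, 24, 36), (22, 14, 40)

2

(9,16,33): 9+16 ≤ 33 → not valid
(3,32,34): 3+32 > 34 → valid
(22,23,49): 22+23 ≤ 49 → not valid
(4,16,36): 4+16 ≤ 36 → not valid
(5,22,25): 5+22 > 25 → valid
(24,36,62): 24+36 ≤ 62 → not valid
(14,22,40): 14+22 ≤ 40 → not valid
2 of the 7 triples form a triangle.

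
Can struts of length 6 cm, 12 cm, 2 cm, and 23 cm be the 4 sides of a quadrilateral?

No

For a quadrilateral, each side must be shorter than the sum of the others.
Here the longest side is 23, but the remaining 3 sides sum to only 20.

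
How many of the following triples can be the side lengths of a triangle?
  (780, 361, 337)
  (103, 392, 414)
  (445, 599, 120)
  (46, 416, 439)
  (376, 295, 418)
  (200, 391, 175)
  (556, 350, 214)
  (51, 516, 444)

(337,361,780): 337+361 ≤ 780 → not valid
(103,392,414): 103+392 > 414 → valid
(120,445,599): 120+445 ≤ 599 → not valid
(46,416,439): 46+416 > 439 → valid
(295,376,418): 295+376 > 418 → valid
(175,200,391): 175+200 ≤ 391 → not valid
(214,350,556): 214+350 > 556 → valid
(51,444,516): 51+444 ≤ 516 → not valid
4 of the 8 triples form a triangle.

4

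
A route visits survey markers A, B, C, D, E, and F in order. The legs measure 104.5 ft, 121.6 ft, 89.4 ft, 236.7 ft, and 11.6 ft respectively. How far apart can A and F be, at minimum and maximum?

0 ≤ AF ≤ 563.8 ft

The maximum is all hops collinear in one direction: 104.5 + 121.6 + 89.4 + 236.7 + 11.6 = 563.8.
The longest hop is 236.7; the others sum to 327.1. Since 236.7 ≤ 327.1, the path can fold back on itself completely, so the minimum distance is 0.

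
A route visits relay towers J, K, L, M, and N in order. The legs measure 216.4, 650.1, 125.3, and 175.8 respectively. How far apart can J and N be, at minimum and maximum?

132.6 ≤ JN ≤ 1167.6

The maximum is all hops collinear in one direction: 216.4 + 650.1 + 125.3 + 175.8 = 1167.6.
The longest hop is 650.1; the others sum to 517.5. Folding the others back against it leaves at least 650.1 − 517.5 = 132.6.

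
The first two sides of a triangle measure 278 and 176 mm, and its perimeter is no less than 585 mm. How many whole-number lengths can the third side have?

Triangle inequality: 102 < x < 454. Perimeter ≥ 585 gives x ≥ 585 − 278 − 176 = 131.
So 131 ≤ x < 454; integers 131 through 453: 323 values.

323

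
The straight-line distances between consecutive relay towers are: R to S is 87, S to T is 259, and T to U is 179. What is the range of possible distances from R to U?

The maximum is all hops collinear in one direction: 87 + 259 + 179 = 525.
The longest hop is 259; the others sum to 266. Since 259 ≤ 266, the path can fold back on itself completely, so the minimum distance is 0.

0 ≤ RU ≤ 525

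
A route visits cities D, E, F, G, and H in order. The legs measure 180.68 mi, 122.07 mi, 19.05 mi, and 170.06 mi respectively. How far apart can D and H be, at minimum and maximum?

The maximum is all hops collinear in one direction: 180.68 + 122.07 + 19.05 + 170.06 = 491.86.
The longest hop is 180.68; the others sum to 311.18. Since 180.68 ≤ 311.18, the path can fold back on itself completely, so the minimum distance is 0.

0 ≤ DH ≤ 491.86 mi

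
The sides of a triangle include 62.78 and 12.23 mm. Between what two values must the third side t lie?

By the triangle inequality, t must be less than 62.78 + 12.23 = 75.01 and greater than |62.78 − 12.23| = 50.55.

50.55 < t < 75.01 (mm)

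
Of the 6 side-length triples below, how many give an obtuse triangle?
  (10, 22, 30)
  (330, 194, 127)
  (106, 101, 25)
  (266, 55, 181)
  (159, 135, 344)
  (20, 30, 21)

(10,22,30): 10²+22² = 584 < 900 = 30² → obtuse
(330,194,127): 127+194 ≤ 330, not a triangle
(106,101,25): 25²+101² = 10826 < 11236 = 106² → obtuse
(266,55,181): 55+181 ≤ 266, not a triangle
(159,135,344): 135+159 ≤ 344, not a triangle
(20,30,21): 20²+21² = 841 < 900 = 30² → obtuse
3 of the 6 are obtuse.

3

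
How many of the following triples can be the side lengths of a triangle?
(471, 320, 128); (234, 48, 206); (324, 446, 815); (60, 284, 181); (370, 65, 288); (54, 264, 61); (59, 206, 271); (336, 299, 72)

2

(128,320,471): 128+320 ≤ 471 → not valid
(48,206,234): 48+206 > 234 → valid
(324,446,815): 324+446 ≤ 815 → not valid
(60,181,284): 60+181 ≤ 284 → not valid
(65,288,370): 65+288 ≤ 370 → not valid
(54,61,264): 54+61 ≤ 264 → not valid
(59,206,271): 59+206 ≤ 271 → not valid
(72,299,336): 72+299 > 336 → valid
2 of the 8 triples form a triangle.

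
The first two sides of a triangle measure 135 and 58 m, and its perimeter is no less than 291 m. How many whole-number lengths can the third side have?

95

Triangle inequality: 77 < x < 193. Perimeter ≥ 291 gives x ≥ 291 − 135 − 58 = 98.
So 98 ≤ x < 193; integers 98 through 192: 95 values.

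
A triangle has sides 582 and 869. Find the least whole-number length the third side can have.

The third side must be strictly greater than |582 − 869| = 287.
The smallest integer above 287 is 288.

288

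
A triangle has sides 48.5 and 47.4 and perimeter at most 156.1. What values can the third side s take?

Triangle inequality alone gives 1.1 < s < 95.9.
The perimeter condition gives s ≤ 156.1 − 48.5 − 47.4 = 60.2.
Intersecting the two: 1.1 < s ≤ 60.2.

1.1 < s ≤ 60.2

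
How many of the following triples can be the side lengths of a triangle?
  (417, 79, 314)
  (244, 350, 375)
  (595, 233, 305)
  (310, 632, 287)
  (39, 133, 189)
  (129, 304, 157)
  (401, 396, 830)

(79,314,417): 79+314 ≤ 417 → not valid
(244,350,375): 244+350 > 375 → valid
(233,305,595): 233+305 ≤ 595 → not valid
(287,310,632): 287+310 ≤ 632 → not valid
(39,133,189): 39+133 ≤ 189 → not valid
(129,157,304): 129+157 ≤ 304 → not valid
(396,401,830): 396+401 ≤ 830 → not valid
1 of the 7 triples forms a triangle.

1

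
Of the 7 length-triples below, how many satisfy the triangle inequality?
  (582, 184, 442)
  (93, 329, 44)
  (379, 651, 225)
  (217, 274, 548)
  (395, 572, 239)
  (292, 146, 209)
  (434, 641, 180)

(184,442,582): 184+442 > 582 → valid
(44,93,329): 44+93 ≤ 329 → not valid
(225,379,651): 225+379 ≤ 651 → not valid
(217,274,548): 217+274 ≤ 548 → not valid
(239,395,572): 239+395 > 572 → valid
(146,209,292): 146+209 > 292 → valid
(180,434,641): 180+434 ≤ 641 → not valid
3 of the 7 triples form a triangle.

3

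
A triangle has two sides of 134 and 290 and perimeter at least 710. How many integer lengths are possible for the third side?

138

Triangle inequality: 156 < x < 424. Perimeter ≥ 710 gives x ≥ 710 − 134 − 290 = 286.
So 286 ≤ x < 424; integers 286 through 423: 138 values.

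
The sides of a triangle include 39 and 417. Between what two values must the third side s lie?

By the triangle inequality, s must be less than 39 + 417 = 456 and greater than |39 − 417| = 378.

378 < s < 456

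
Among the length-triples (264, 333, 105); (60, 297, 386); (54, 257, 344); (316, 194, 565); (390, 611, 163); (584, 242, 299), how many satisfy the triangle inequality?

1

(105,264,333): 105+264 > 333 → valid
(60,297,386): 60+297 ≤ 386 → not valid
(54,257,344): 54+257 ≤ 344 → not valid
(194,316,565): 194+316 ≤ 565 → not valid
(163,390,611): 163+390 ≤ 611 → not valid
(242,299,584): 242+299 ≤ 584 → not valid
1 of the 6 triples forms a triangle.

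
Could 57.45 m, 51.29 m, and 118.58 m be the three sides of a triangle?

No

The longest side is 118.58, but the other two sum to only 108.74.
108.74 < 118.58, so the triangle inequality fails.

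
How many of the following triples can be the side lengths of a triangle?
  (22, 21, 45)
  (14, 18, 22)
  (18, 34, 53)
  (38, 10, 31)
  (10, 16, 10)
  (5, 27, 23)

4

(21,22,45): 21+22 ≤ 45 → not valid
(14,18,22): 14+18 > 22 → valid
(18,34,53): 18+34 ≤ 53 → not valid
(10,31,38): 10+31 > 38 → valid
(10,10,16): 10+10 > 16 → valid
(5,23,27): 5+23 > 27 → valid
4 of the 6 triples form a triangle.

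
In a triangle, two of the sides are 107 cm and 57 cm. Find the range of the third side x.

50 < x < 164 (cm)

By the triangle inequality, x must be less than 107 + 57 = 164 and greater than |107 − 57| = 50.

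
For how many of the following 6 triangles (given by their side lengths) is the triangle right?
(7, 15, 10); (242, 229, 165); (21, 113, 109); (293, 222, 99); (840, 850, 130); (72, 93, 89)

(7,15,10): 7²+10² = 149 < 225 = 15² → obtuse
(242,229,165): 165²+229² = 79666 > 58564 = 242² → acute
(21,113,109): 21²+109² = 12322 < 12769 = 113² → obtuse
(293,222,99): 99²+222² = 59085 < 85849 = 293² → obtuse
(840,850,130): 130²+840² = 722500 = 850² → right
(72,93,89): 72²+89² = 13105 > 8649 = 93² → acute
1 of the 6 is right.

1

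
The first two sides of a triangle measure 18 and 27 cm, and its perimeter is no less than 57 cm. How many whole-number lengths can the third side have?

Triangle inequality: 9 < x < 45. Perimeter ≥ 57 gives x ≥ 57 − 18 − 27 = 12.
So 12 ≤ x < 45; integers 12 through 44: 33 values.

33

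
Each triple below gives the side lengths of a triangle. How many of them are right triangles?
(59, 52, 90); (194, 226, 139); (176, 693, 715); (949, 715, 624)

2

(59,52,90): 52²+59² = 6185 < 8100 = 90² → obtuse
(194,226,139): 139²+194² = 56957 > 51076 = 226² → acute
(176,693,715): 176²+693² = 511225 = 715² → right
(949,715,624): 624²+715² = 900601 = 949² → right
2 of the 4 are right.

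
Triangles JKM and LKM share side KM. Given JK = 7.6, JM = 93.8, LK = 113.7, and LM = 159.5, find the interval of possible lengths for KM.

86.2 < KM < 101.4

From triangle JKM: |7.6 − 93.8| < KM < 7.6 + 93.8, i.e. 86.2 < KM < 101.4.
From triangle LKM: 45.8 < KM < 273.2.
Both must hold, so KM lies in the intersection.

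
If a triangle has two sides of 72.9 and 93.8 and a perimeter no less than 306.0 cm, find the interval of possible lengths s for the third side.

Triangle inequality alone gives 20.9 < s < 166.7.
The perimeter condition gives s ≥ 306.0 − 72.9 − 93.8 = 139.3.
Intersecting the two: 139.3 ≤ s < 166.7.

139.3 ≤ s < 166.7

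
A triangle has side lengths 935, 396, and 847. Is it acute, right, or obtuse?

right

Compare the square of the longest side to the sum of squares of the other two: 396² + 847² = 874225 = 935².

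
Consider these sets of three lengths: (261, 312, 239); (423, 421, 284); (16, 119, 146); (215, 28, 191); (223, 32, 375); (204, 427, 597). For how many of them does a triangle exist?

(239,261,312): 239+261 > 312 → valid
(284,421,423): 284+421 > 423 → valid
(16,119,146): 16+119 ≤ 146 → not valid
(28,191,215): 28+191 > 215 → valid
(32,223,375): 32+223 ≤ 375 → not valid
(204,427,597): 204+427 > 597 → valid
4 of the 6 triples form a triangle.

4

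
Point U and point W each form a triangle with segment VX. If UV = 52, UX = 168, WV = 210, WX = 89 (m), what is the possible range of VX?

121 < VX < 220

From triangle UVX: |52 − 168| < VX < 52 + 168, i.e. 116 < VX < 220.
From triangle WVX: 121 < VX < 299.
Both must hold, so VX lies in the intersection.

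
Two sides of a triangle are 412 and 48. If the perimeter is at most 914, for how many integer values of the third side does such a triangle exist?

90

Triangle inequality: 364 < x < 460. Perimeter ≤ 914 gives x ≤ 914 − 412 − 48 = 454.
So 364 < x ≤ 454; integers 365 through 454: 90 values.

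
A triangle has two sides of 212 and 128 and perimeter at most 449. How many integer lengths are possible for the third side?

Triangle inequality: 84 < x < 340. Perimeter ≤ 449 gives x ≤ 449 − 212 − 128 = 109.
So 84 < x ≤ 109; integers 85 through 109: 25 values.

25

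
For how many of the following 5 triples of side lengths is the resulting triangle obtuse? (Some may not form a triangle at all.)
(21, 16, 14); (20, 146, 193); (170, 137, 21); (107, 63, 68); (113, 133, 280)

1

(21,16,14): 14²+16² = 452 > 441 = 21² → acute
(20,146,193): 20+146 ≤ 193, not a triangle
(170,137,21): 21+137 ≤ 170, not a triangle
(107,63,68): 63²+68² = 8593 < 11449 = 107² → obtuse
(113,133,280): 113+133 ≤ 280, not a triangle
1 of the 5 is obtuse.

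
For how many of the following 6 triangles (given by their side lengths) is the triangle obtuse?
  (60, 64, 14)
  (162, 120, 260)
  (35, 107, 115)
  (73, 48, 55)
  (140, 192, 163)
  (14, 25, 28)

3

(60,64,14): 14²+60² = 3796 < 4096 = 64² → obtuse
(162,120,260): 120²+162² = 40644 < 67600 = 260² → obtuse
(35,107,115): 35²+107² = 12674 < 13225 = 115² → obtuse
(73,48,55): 48²+55² = 5329 = 73² → right
(140,192,163): 140²+163² = 46169 > 36864 = 192² → acute
(14,25,28): 14²+25² = 821 > 784 = 28² → acute
3 of the 6 are obtuse.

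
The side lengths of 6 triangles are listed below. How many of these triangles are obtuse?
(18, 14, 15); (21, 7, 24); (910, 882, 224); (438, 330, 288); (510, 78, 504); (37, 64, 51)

(18,14,15): 14²+15² = 421 > 324 = 18² → acute
(21,7,24): 7²+21² = 490 < 576 = 24² → obtuse
(910,882,224): 224²+882² = 828100 = 910² → right
(438,330,288): 288²+330² = 191844 = 438² → right
(510,78,504): 78²+504² = 260100 = 510² → right
(37,64,51): 37²+51² = 3970 < 4096 = 64² → obtuse
2 of the 6 are obtuse.

2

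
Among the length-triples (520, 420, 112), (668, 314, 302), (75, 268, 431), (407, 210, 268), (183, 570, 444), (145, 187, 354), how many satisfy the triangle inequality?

(112,420,520): 112+420 > 520 → valid
(302,314,668): 302+314 ≤ 668 → not valid
(75,268,431): 75+268 ≤ 431 → not valid
(210,268,407): 210+268 > 407 → valid
(183,444,570): 183+444 > 570 → valid
(145,187,354): 145+187 ≤ 354 → not valid
3 of the 6 triples form a triangle.

3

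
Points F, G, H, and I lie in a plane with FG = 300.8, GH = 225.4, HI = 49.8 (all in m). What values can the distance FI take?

The maximum is all hops collinear in one direction: 300.8 + 225.4 + 49.8 = 576.0.
The longest hop is 300.8; the others sum to 275.2. Folding the others back against it leaves at least 300.8 − 275.2 = 25.6.

25.6 ≤ FI ≤ 576.0 m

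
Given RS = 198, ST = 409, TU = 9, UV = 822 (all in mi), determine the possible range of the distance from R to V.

206 ≤ RV ≤ 1438 mi

The maximum is all hops collinear in one direction: 198 + 409 + 9 + 822 = 1438.
The longest hop is 822; the others sum to 616. Folding the others back against it leaves at least 822 − 616 = 206.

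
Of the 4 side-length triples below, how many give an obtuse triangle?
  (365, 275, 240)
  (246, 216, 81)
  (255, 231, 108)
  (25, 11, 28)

2

(365,275,240): 240²+275² = 133225 = 365² → right
(246,216,81): 81²+216² = 53217 < 60516 = 246² → obtuse
(255,231,108): 108²+231² = 65025 = 255² → right
(25,11,28): 11²+25² = 746 < 784 = 28² → obtuse
2 of the 4 are obtuse.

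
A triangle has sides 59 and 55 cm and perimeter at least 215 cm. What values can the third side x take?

Triangle inequality alone gives 4 < x < 114.
The perimeter condition gives x ≥ 215 − 59 − 55 = 101.
Intersecting the two: 101 ≤ x < 114.

101 ≤ x < 114 cm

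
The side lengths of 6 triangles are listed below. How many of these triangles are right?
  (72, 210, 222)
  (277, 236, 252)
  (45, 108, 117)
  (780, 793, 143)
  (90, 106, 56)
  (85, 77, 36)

5

(72,210,222): 72²+210² = 49284 = 222² → right
(277,236,252): 236²+252² = 119200 > 76729 = 277² → acute
(45,108,117): 45²+108² = 13689 = 117² → right
(780,793,143): 143²+780² = 628849 = 793² → right
(90,106,56): 56²+90² = 11236 = 106² → right
(85,77,36): 36²+77² = 7225 = 85² → right
5 of the 6 are right.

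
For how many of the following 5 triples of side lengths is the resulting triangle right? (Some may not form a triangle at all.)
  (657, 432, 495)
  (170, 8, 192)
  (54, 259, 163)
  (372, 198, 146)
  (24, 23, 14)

1

(657,432,495): 432²+495² = 431649 = 657² → right
(170,8,192): 8+170 ≤ 192, not a triangle
(54,259,163): 54+163 ≤ 259, not a triangle
(372,198,146): 146+198 ≤ 372, not a triangle
(24,23,14): 14²+23² = 725 > 576 = 24² → acute
1 of the 5 is right.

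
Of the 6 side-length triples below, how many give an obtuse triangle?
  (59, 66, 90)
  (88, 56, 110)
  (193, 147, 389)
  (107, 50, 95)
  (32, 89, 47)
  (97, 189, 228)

3

(59,66,90): 59²+66² = 7837 < 8100 = 90² → obtuse
(88,56,110): 56²+88² = 10880 < 12100 = 110² → obtuse
(193,147,389): 147+193 ≤ 389, not a triangle
(107,50,95): 50²+95² = 11525 > 11449 = 107² → acute
(32,89,47): 32+47 ≤ 89, not a triangle
(97,189,228): 97²+189² = 45130 < 51984 = 228² → obtuse
3 of the 6 are obtuse.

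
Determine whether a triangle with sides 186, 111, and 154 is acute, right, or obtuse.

Compare the square of the longest side to the sum of squares of the other two: 111² + 154² = 36037 > 34596 = 186².

acute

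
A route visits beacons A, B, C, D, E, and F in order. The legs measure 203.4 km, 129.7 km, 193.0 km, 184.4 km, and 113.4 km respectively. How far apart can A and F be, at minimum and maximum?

0 ≤ AF ≤ 823.9 km

The maximum is all hops collinear in one direction: 203.4 + 129.7 + 193.0 + 184.4 + 113.4 = 823.9.
The longest hop is 203.4; the others sum to 620.5. Since 203.4 ≤ 620.5, the path can fold back on itself completely, so the minimum distance is 0.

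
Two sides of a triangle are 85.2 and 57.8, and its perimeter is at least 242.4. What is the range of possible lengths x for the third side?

99.4 ≤ x < 143.0

Triangle inequality alone gives 27.4 < x < 143.0.
The perimeter condition gives x ≥ 242.4 − 85.2 − 57.8 = 99.4.
Intersecting the two: 99.4 ≤ x < 143.0.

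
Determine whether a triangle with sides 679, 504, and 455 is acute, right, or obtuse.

Compare the square of the longest side to the sum of squares of the other two: 455² + 504² = 461041 = 679².

right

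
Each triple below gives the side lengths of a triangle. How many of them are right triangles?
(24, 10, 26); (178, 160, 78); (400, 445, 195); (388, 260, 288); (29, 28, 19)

4

(24,10,26): 10²+24² = 676 = 26² → right
(178,160,78): 78²+160² = 31684 = 178² → right
(400,445,195): 195²+400² = 198025 = 445² → right
(388,260,288): 260²+288² = 150544 = 388² → right
(29,28,19): 19²+28² = 1145 > 841 = 29² → acute
4 of the 5 are right.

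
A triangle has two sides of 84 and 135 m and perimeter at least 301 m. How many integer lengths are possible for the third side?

137

Triangle inequality: 51 < x < 219. Perimeter ≥ 301 gives x ≥ 301 − 84 − 135 = 82.
So 82 ≤ x < 219; integers 82 through 218: 137 values.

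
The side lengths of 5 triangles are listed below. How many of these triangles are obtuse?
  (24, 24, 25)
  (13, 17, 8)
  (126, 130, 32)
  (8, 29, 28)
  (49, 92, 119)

(24,24,25): 24²+24² = 1152 > 625 = 25² → acute
(13,17,8): 8²+13² = 233 < 289 = 17² → obtuse
(126,130,32): 32²+126² = 16900 = 130² → right
(8,29,28): 8²+28² = 848 > 841 = 29² → acute
(49,92,119): 49²+92² = 10865 < 14161 = 119² → obtuse
2 of the 5 are obtuse.

2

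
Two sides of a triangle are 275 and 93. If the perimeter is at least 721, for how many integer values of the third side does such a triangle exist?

15

Triangle inequality: 182 < x < 368. Perimeter ≥ 721 gives x ≥ 721 − 275 − 93 = 353.
So 353 ≤ x < 368; integers 353 through 367: 15 values.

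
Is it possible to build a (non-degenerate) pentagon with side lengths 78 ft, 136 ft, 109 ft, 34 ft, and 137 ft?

A pentagon exists iff every side is shorter than the sum of the others — equivalently, the longest side is less than the sum of the rest.
Longest side 137 < 357 (sum of the remaining 4), so yes.

Yes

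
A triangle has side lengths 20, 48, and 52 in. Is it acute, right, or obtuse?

Compare the square of the longest side to the sum of squares of the other two: 20² + 48² = 2704 = 52².

right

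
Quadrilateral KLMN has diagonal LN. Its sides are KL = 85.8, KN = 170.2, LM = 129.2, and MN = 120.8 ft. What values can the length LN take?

84.4 < LN < 250.0

From triangle KLN: |85.8 − 170.2| < LN < 85.8 + 170.2, i.e. 84.4 < LN < 256.0.
From triangle MLN: 8.4 < LN < 250.0.
Both must hold, so LN lies in the intersection.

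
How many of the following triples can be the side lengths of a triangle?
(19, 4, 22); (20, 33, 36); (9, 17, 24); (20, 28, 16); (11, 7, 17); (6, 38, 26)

5

(4,19,22): 4+19 > 22 → valid
(20,33,36): 20+33 > 36 → valid
(9,17,24): 9+17 > 24 → valid
(16,20,28): 16+20 > 28 → valid
(7,11,17): 7+11 > 17 → valid
(6,26,38): 6+26 ≤ 38 → not valid
5 of the 6 triples form a triangle.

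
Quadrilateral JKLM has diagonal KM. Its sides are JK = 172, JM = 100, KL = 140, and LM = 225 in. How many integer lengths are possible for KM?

186

From triangle JKM: 72 < KM < 272.
From triangle LKM: 85 < KM < 365.
Intersection: 85 < KM < 272, so integers 86 through 271: 186 values.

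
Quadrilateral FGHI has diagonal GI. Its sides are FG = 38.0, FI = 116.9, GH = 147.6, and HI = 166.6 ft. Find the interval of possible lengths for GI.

78.9 < GI < 154.9

From triangle FGI: |38.0 − 116.9| < GI < 38.0 + 116.9, i.e. 78.9 < GI < 154.9.
From triangle HGI: 19.0 < GI < 314.2.
Both must hold, so GI lies in the intersection.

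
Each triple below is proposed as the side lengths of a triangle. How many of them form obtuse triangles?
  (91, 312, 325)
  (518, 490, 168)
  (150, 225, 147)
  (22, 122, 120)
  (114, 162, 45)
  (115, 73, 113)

1

(91,312,325): 91²+312² = 105625 = 325² → right
(518,490,168): 168²+490² = 268324 = 518² → right
(150,225,147): 147²+150² = 44109 < 50625 = 225² → obtuse
(22,122,120): 22²+120² = 14884 = 122² → right
(114,162,45): 45+114 ≤ 162, not a triangle
(115,73,113): 73²+113² = 18098 > 13225 = 115² → acute
1 of the 6 is obtuse.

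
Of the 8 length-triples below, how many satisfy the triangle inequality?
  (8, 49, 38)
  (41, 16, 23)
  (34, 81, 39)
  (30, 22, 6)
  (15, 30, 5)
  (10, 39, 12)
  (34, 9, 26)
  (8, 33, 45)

1

(8,38,49): 8+38 ≤ 49 → not valid
(16,23,41): 16+23 ≤ 41 → not valid
(34,39,81): 34+39 ≤ 81 → not valid
(6,22,30): 6+22 ≤ 30 → not valid
(5,15,30): 5+15 ≤ 30 → not valid
(10,12,39): 10+12 ≤ 39 → not valid
(9,26,34): 9+26 > 34 → valid
(8,33,45): 8+33 ≤ 45 → not valid
1 of the 8 triples forms a triangle.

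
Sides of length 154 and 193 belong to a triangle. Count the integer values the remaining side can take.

307

The third side lies in the open interval (39, 347).
Integers from 40 to 346 inclusive: 346 − 40 + 1 = 307.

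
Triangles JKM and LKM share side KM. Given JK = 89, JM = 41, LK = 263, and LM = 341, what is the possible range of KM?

78 < KM < 130

From triangle JKM: |89 − 41| < KM < 89 + 41, i.e. 48 < KM < 130.
From triangle LKM: 78 < KM < 604.
Both must hold, so KM lies in the intersection.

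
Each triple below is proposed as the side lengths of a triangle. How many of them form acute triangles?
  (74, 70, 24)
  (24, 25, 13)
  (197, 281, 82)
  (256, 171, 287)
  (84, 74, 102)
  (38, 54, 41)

4

(74,70,24): 24²+70² = 5476 = 74² → right
(24,25,13): 13²+24² = 745 > 625 = 25² → acute
(197,281,82): 82+197 ≤ 281, not a triangle
(256,171,287): 171²+256² = 94777 > 82369 = 287² → acute
(84,74,102): 74²+84² = 12532 > 10404 = 102² → acute
(38,54,41): 38²+41² = 3125 > 2916 = 54² → acute
4 of the 6 are acute.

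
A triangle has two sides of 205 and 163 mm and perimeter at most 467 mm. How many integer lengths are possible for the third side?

57

Triangle inequality: 42 < x < 368. Perimeter ≤ 467 gives x ≤ 467 − 205 − 163 = 99.
So 42 < x ≤ 99; integers 43 through 99: 57 values.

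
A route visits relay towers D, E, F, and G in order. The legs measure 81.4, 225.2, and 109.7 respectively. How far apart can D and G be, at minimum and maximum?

34.1 ≤ DG ≤ 416.3

The maximum is all hops collinear in one direction: 81.4 + 225.2 + 109.7 = 416.3.
The longest hop is 225.2; the others sum to 191.1. Folding the others back against it leaves at least 225.2 − 191.1 = 34.1.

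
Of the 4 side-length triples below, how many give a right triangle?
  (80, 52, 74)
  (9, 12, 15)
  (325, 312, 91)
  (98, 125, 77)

(80,52,74): 52²+74² = 8180 > 6400 = 80² → acute
(9,12,15): 9²+12² = 225 = 15² → right
(325,312,91): 91²+312² = 105625 = 325² → right
(98,125,77): 77²+98² = 15533 < 15625 = 125² → obtuse
2 of the 4 are right.

2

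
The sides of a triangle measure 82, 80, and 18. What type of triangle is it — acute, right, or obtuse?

right

Compare the square of the longest side to the sum of squares of the other two: 18² + 80² = 6724 = 82².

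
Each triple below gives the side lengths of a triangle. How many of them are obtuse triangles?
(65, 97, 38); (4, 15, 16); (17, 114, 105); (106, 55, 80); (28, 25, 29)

(65,97,38): 38²+65² = 5669 < 9409 = 97² → obtuse
(4,15,16): 4²+15² = 241 < 256 = 16² → obtuse
(17,114,105): 17²+105² = 11314 < 12996 = 114² → obtuse
(106,55,80): 55²+80² = 9425 < 11236 = 106² → obtuse
(28,25,29): 25²+28² = 1409 > 841 = 29² → acute
4 of the 5 are obtuse.

4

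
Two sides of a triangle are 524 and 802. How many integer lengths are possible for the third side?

The third side lies in the open interval (278, 1326).
Integers from 279 to 1325 inclusive: 1325 − 279 + 1 = 1047.

1047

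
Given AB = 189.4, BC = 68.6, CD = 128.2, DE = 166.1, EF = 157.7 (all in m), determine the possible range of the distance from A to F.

0 ≤ AF ≤ 710.0 m

The maximum is all hops collinear in one direction: 189.4 + 68.6 + 128.2 + 166.1 + 157.7 = 710.0.
The longest hop is 189.4; the others sum to 520.6. Since 189.4 ≤ 520.6, the path can fold back on itself completely, so the minimum distance is 0.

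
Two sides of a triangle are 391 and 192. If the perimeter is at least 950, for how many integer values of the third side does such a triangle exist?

Triangle inequality: 199 < x < 583. Perimeter ≥ 950 gives x ≥ 950 − 391 − 192 = 367.
So 367 ≤ x < 583; integers 367 through 582: 216 values.

216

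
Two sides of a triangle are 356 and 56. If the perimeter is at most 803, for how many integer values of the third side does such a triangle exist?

Triangle inequality: 300 < x < 412. Perimeter ≤ 803 gives x ≤ 803 − 356 − 56 = 391.
So 300 < x ≤ 391; integers 301 through 391: 91 values.

91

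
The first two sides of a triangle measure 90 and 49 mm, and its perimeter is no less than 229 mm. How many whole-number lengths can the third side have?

49

Triangle inequality: 41 < x < 139. Perimeter ≥ 229 gives x ≥ 229 − 90 − 49 = 90.
So 90 ≤ x < 139; integers 90 through 138: 49 values.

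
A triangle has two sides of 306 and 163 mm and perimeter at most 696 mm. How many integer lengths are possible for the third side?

84

Triangle inequality: 143 < x < 469. Perimeter ≤ 696 gives x ≤ 696 − 306 − 163 = 227.
So 143 < x ≤ 227; integers 144 through 227: 84 values.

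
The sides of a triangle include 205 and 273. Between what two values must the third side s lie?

68 < s < 478

By the triangle inequality, s must be less than 205 + 273 = 478 and greater than |205 − 273| = 68.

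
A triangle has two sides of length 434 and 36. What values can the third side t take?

By the triangle inequality, t must be less than 434 + 36 = 470 and greater than |434 − 36| = 398.

398 < t < 470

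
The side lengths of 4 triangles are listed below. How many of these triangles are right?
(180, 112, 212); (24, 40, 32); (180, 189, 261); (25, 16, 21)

(180,112,212): 112²+180² = 44944 = 212² → right
(24,40,32): 24²+32² = 1600 = 40² → right
(180,189,261): 180²+189² = 68121 = 261² → right
(25,16,21): 16²+21² = 697 > 625 = 25² → acute
3 of the 4 are right.

3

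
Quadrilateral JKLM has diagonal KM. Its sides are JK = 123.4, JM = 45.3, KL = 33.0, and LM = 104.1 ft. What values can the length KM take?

From triangle JKM: |123.4 − 45.3| < KM < 123.4 + 45.3, i.e. 78.1 < KM < 168.7.
From triangle LKM: 71.1 < KM < 137.1.
Both must hold, so KM lies in the intersection.

78.1 < KM < 137.1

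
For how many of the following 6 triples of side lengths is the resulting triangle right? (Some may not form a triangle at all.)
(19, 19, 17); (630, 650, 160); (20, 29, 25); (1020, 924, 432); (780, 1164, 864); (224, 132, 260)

4

(19,19,17): 17²+19² = 650 > 361 = 19² → acute
(630,650,160): 160²+630² = 422500 = 650² → right
(20,29,25): 20²+25² = 1025 > 841 = 29² → acute
(1020,924,432): 432²+924² = 1040400 = 1020² → right
(780,1164,864): 780²+864² = 1354896 = 1164² → right
(224,132,260): 132²+224² = 67600 = 260² → right
4 of the 6 are right.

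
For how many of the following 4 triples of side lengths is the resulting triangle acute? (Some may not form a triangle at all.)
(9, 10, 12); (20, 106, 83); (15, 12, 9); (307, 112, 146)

(9,10,12): 9²+10² = 181 > 144 = 12² → acute
(20,106,83): 20+83 ≤ 106, not a triangle
(15,12,9): 9²+12² = 225 = 15² → right
(307,112,146): 112+146 ≤ 307, not a triangle
1 of the 4 is acute.

1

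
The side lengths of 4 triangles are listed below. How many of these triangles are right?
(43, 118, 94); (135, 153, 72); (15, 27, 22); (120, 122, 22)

2

(43,118,94): 43²+94² = 10685 < 13924 = 118² → obtuse
(135,153,72): 72²+135² = 23409 = 153² → right
(15,27,22): 15²+22² = 709 < 729 = 27² → obtuse
(120,122,22): 22²+120² = 14884 = 122² → right
2 of the 4 are right.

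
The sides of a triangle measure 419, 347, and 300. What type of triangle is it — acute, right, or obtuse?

acute

Compare the square of the longest side to the sum of squares of the other two: 300² + 347² = 210409 > 175561 = 419².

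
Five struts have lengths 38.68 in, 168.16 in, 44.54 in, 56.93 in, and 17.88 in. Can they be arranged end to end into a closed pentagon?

No

For a pentagon, each side must be shorter than the sum of the others.
Here the longest side is 168.16, but the remaining 4 sides sum to only 158.03.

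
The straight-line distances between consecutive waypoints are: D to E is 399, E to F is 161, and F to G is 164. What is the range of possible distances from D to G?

The maximum is all hops collinear in one direction: 399 + 161 + 164 = 724.
The longest hop is 399; the others sum to 325. Folding the others back against it leaves at least 399 − 325 = 74.

74 ≤ DG ≤ 724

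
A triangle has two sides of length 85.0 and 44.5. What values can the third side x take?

By the triangle inequality, x must be less than 85.0 + 44.5 = 129.5 and greater than |85.0 − 44.5| = 40.5.

40.5 < x < 129.5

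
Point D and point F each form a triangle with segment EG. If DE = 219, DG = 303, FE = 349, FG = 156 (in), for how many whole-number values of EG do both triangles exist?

311

From triangle DEG: 84 < EG < 522.
From triangle FEG: 193 < EG < 505.
Intersection: 193 < EG < 505, so integers 194 through 504: 311 values.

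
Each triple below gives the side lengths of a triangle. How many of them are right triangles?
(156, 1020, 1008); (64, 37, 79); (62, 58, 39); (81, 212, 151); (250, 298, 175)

(156,1020,1008): 156²+1008² = 1040400 = 1020² → right
(64,37,79): 37²+64² = 5465 < 6241 = 79² → obtuse
(62,58,39): 39²+58² = 4885 > 3844 = 62² → acute
(81,212,151): 81²+151² = 29362 < 44944 = 212² → obtuse
(250,298,175): 175²+250² = 93125 > 88804 = 298² → acute
1 of the 5 is right.

1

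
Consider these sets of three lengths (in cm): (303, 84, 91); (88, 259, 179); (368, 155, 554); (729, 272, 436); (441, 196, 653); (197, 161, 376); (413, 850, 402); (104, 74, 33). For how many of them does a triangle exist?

2

(84,91,303): 84+91 ≤ 303 → not valid
(88,179,259): 88+179 > 259 → valid
(155,368,554): 155+368 ≤ 554 → not valid
(272,436,729): 272+436 ≤ 729 → not valid
(196,441,653): 196+441 ≤ 653 → not valid
(161,197,376): 161+197 ≤ 376 → not valid
(402,413,850): 402+413 ≤ 850 → not valid
(33,74,104): 33+74 > 104 → valid
2 of the 8 triples form a triangle.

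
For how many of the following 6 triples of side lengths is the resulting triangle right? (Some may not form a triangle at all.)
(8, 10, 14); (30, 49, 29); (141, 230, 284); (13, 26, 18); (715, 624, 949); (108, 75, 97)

1

(8,10,14): 8²+10² = 164 < 196 = 14² → obtuse
(30,49,29): 29²+30² = 1741 < 2401 = 49² → obtuse
(141,230,284): 141²+230² = 72781 < 80656 = 284² → obtuse
(13,26,18): 13²+18² = 493 < 676 = 26² → obtuse
(715,624,949): 624²+715² = 900601 = 949² → right
(108,75,97): 75²+97² = 15034 > 11664 = 108² → acute
1 of the 6 is right.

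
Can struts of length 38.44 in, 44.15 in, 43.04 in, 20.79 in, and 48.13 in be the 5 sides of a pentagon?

A pentagon exists iff every side is shorter than the sum of the others — equivalently, the longest side is less than the sum of the rest.
Longest side 48.13 < 146.42 (sum of the remaining 4), so yes.

Yes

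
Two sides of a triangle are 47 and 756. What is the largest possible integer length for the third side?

The third side must be strictly less than 47 + 756 = 803.
The largest integer below 803 is 802.

802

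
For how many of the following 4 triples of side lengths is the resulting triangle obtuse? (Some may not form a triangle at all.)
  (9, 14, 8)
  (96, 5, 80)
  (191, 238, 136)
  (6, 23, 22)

3

(9,14,8): 8²+9² = 145 < 196 = 14² → obtuse
(96,5,80): 5+80 ≤ 96, not a triangle
(191,238,136): 136²+191² = 54977 < 56644 = 238² → obtuse
(6,23,22): 6²+22² = 520 < 529 = 23² → obtuse
3 of the 4 are obtuse.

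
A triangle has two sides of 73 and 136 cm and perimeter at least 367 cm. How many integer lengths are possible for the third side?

51

Triangle inequality: 63 < x < 209. Perimeter ≥ 367 gives x ≥ 367 − 73 − 136 = 158.
So 158 ≤ x < 209; integers 158 through 208: 51 values.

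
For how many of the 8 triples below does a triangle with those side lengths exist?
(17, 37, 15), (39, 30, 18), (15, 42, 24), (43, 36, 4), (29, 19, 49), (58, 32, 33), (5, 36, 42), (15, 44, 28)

(15,17,37): 15+17 ≤ 37 → not valid
(18,30,39): 18+30 > 39 → valid
(15,24,42): 15+24 ≤ 42 → not valid
(4,36,43): 4+36 ≤ 43 → not valid
(19,29,49): 19+29 ≤ 49 → not valid
(32,33,58): 32+33 > 58 → valid
(5,36,42): 5+36 ≤ 42 → not valid
(15,28,44): 15+28 ≤ 44 → not valid
2 of the 8 triples form a triangle.

2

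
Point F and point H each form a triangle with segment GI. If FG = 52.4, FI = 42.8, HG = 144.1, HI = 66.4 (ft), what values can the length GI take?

77.7 < GI < 95.2

From triangle FGI: |52.4 − 42.8| < GI < 52.4 + 42.8, i.e. 9.6 < GI < 95.2.
From triangle HGI: 77.7 < GI < 210.5.
Both must hold, so GI lies in the intersection.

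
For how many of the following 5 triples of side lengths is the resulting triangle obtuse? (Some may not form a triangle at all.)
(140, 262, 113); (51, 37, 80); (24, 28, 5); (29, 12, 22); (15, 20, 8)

(140,262,113): 113+140 ≤ 262, not a triangle
(51,37,80): 37²+51² = 3970 < 6400 = 80² → obtuse
(24,28,5): 5²+24² = 601 < 784 = 28² → obtuse
(29,12,22): 12²+22² = 628 < 841 = 29² → obtuse
(15,20,8): 8²+15² = 289 < 400 = 20² → obtuse
4 of the 5 are obtuse.

4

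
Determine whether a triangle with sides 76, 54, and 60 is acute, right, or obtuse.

Compare the square of the longest side to the sum of squares of the other two: 54² + 60² = 6516 > 5776 = 76².

acute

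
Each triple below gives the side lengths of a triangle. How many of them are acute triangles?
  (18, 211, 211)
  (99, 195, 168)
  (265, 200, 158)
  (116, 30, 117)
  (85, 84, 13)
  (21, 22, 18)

(18,211,211): 18²+211² = 44845 > 44521 = 211² → acute
(99,195,168): 99²+168² = 38025 = 195² → right
(265,200,158): 158²+200² = 64964 < 70225 = 265² → obtuse
(116,30,117): 30²+116² = 14356 > 13689 = 117² → acute
(85,84,13): 13²+84² = 7225 = 85² → right
(21,22,18): 18²+21² = 765 > 484 = 22² → acute
3 of the 6 are acute.

3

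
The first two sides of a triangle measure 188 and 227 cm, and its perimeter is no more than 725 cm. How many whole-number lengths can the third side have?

Triangle inequality: 39 < x < 415. Perimeter ≤ 725 gives x ≤ 725 − 188 − 227 = 310.
So 39 < x ≤ 310; integers 40 through 310: 271 values.

271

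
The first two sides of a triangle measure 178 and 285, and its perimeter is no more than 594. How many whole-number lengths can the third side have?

24

Triangle inequality: 107 < x < 463. Perimeter ≤ 594 gives x ≤ 594 − 178 − 285 = 131.
So 107 < x ≤ 131; integers 108 through 131: 24 values.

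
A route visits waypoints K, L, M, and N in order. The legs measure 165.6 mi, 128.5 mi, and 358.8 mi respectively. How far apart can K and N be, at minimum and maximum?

64.7 ≤ KN ≤ 652.9 mi

The maximum is all hops collinear in one direction: 165.6 + 128.5 + 358.8 = 652.9.
The longest hop is 358.8; the others sum to 294.1. Folding the others back against it leaves at least 358.8 − 294.1 = 64.7.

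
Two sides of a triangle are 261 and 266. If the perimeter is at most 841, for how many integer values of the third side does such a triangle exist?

Triangle inequality: 5 < x < 527. Perimeter ≤ 841 gives x ≤ 841 − 261 − 266 = 314.
So 5 < x ≤ 314; integers 6 through 314: 309 values.

309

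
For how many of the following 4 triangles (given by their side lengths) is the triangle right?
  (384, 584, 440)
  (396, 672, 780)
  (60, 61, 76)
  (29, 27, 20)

(384,584,440): 384²+440² = 341056 = 584² → right
(396,672,780): 396²+672² = 608400 = 780² → right
(60,61,76): 60²+61² = 7321 > 5776 = 76² → acute
(29,27,20): 20²+27² = 1129 > 841 = 29² → acute
2 of the 4 are right.

2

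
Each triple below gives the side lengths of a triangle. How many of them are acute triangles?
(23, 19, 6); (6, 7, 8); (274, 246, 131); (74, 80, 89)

3

(23,19,6): 6²+19² = 397 < 529 = 23² → obtuse
(6,7,8): 6²+7² = 85 > 64 = 8² → acute
(274,246,131): 131²+246² = 77677 > 75076 = 274² → acute
(74,80,89): 74²+80² = 11876 > 7921 = 89² → acute
3 of the 4 are acute.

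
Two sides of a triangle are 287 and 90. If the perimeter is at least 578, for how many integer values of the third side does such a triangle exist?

Triangle inequality: 197 < x < 377. Perimeter ≥ 578 gives x ≥ 578 − 287 − 90 = 201.
So 201 ≤ x < 377; integers 201 through 376: 176 values.

176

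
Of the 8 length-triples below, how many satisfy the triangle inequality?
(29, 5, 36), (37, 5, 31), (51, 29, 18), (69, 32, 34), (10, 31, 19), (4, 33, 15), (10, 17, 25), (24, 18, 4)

1

(5,29,36): 5+29 ≤ 36 → not valid
(5,31,37): 5+31 ≤ 37 → not valid
(18,29,51): 18+29 ≤ 51 → not valid
(32,34,69): 32+34 ≤ 69 → not valid
(10,19,31): 10+19 ≤ 31 → not valid
(4,15,33): 4+15 ≤ 33 → not valid
(10,17,25): 10+17 > 25 → valid
(4,18,24): 4+18 ≤ 24 → not valid
1 of the 8 triples forms a triangle.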